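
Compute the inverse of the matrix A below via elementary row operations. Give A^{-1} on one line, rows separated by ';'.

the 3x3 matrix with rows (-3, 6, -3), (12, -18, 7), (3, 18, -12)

Gauss-Jordan on [A | I]:
R1 <- (1/-3)*R1:  [    1    -2     1  |  -1/3     0     0 ]
R2 <- R2 - (12)*R1:  [  0   6  -5  |   4   1   0 ]
R3 <- R3 - (3)*R1:  [   0   24  -15  |    1    0    1 ]
R2 <- (1/6)*R2:  [    0     1  -5/6  |   2/3   1/6     0 ]
R1 <- R1 - (-2)*R2:  [    1     0  -2/3  |     1   1/3     0 ]
R3 <- R3 - (24)*R2:  [   0    0    5  |  -15   -4    1 ]
R3 <- (1/5)*R3:  [    0     0     1  |    -3  -4/5   1/5 ]
R1 <- R1 - (-2/3)*R3:  [    1     0     0  |    -1  -1/5  2/15 ]
R2 <- R2 - (-5/6)*R3:  [     0      1      0  |  -11/6   -1/2    1/6 ]
Right block of [I | A^{-1}] is the inverse:
[    -1  -1/5  2/15 ]
[ -11/6  -1/2   1/6 ]
[    -3  -4/5   1/5 ]

inverse = [-1 -1/5 2/15; -11/6 -1/2 1/6; -3 -4/5 1/5]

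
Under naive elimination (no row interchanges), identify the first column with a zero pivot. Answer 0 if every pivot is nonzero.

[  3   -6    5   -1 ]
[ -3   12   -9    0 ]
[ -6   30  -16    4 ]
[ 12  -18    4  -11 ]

first zero-pivot column = 0

Naive forward elimination:
R2 <- R2 - (-1)*R1:  [  0   6  -4  -1 ]
R3 <- R3 - (-2)*R1:  [  0  18  -6   2 ]
R4 <- R4 - (4)*R1:  [   0    6  -16   -7 ]
R3 <- R3 - (3)*R2:  [ 0  0  6  5 ]
R4 <- R4 - (1)*R2:  [   0    0  -12   -6 ]
R4 <- R4 - (-2)*R3:  [ 0  0  0  4 ]
All pivots nonzero; naive elimination completes without hitting a zero pivot.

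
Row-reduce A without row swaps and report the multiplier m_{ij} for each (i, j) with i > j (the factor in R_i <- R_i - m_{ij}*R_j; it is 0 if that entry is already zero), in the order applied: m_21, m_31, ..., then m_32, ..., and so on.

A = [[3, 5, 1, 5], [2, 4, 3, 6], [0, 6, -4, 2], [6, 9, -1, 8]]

multipliers: 2/3, 0, 2, 9, -3/2, -1/50

Forward elimination:
R2 <- R2 - (2/3)*R1:  [   0  2/3  7/3  8/3 ]
R3: entry in column 1 is already 0 -> m_{31} = 0 (no row operation needed)
R4 <- R4 - (2)*R1:  [  0  -1  -3  -2 ]
R3 <- R3 - (9)*R2:  [   0    0  -25  -22 ]
R4 <- R4 - (-3/2)*R2:  [   0    0  1/2    2 ]
R4 <- R4 - (-1/50)*R3:  [     0      0      0  39/25 ]
Multipliers (in order of application): m_{21} = 2/3, m_{31} = 0, m_{41} = 2, m_{32} = 9, m_{42} = -3/2, m_{43} = -1/50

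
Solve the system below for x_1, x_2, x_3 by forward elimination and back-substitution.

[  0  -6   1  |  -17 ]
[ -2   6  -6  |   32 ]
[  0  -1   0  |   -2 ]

Forward elimination on [A|b]:
R1 <-> R2   (pivot in column 1 was zero)
[ -2   6  -6   32 ]
[  0  -6   1  -17 ]
[  0  -1   0   -2 ]
R3 <- R3 - (1/6)*R2:  [    0     0  -1/6   5/6 ]
Row echelon form:
[ -2   6    -6  |   32 ]
[  0  -6     1  |  -17 ]
[  0   0  -1/6  |  5/6 ]
Back-substitution:
x_3 = (5/6) / (-1/6) = -5
x_2 = (-17 - (1)*(-5)) / -6 = 2
x_1 = (32 - (6)*(2) - (-6)*(-5)) / -2 = 5

(5, 2, -5)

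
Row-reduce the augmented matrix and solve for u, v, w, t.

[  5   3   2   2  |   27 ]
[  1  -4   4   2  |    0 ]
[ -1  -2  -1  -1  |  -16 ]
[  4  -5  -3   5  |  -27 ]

Forward elimination on [A|b]:
R2 <- R2 - (1/5)*R1:  [     0  -23/5   18/5    8/5  -27/5 ]
R3 <- R3 - (-1/5)*R1:  [     0   -7/5   -3/5   -3/5  -53/5 ]
R4 <- R4 - (4/5)*R1:  [      0   -37/5   -23/5    17/5  -243/5 ]
R3 <- R3 - (7/23)*R2:  [       0        0   -39/23   -25/23  -206/23 ]
R4 <- R4 - (37/23)*R2:  [       0        0  -239/23    19/23  -918/23 ]
R4 <- R4 - (239/39)*R3:  [      0       0       0  292/39  584/39 ]
Row echelon form:
[ 5      3       2       2  |       27 ]
[ 0  -23/5    18/5     8/5  |    -27/5 ]
[ 0      0  -39/23  -25/23  |  -206/23 ]
[ 0      0       0  292/39  |   584/39 ]
Back-substitution:
t = (584/39) / (292/39) = 2
w = (-206/23 - (-25/23)*(2)) / (-39/23) = 4
v = (-27/5 - (18/5)*(4) - (8/5)*(2)) / (-23/5) = 5
u = (27 - (3)*(5) - (2)*(4) - (2)*(2)) / 5 = 0

(0, 5, 4, 2)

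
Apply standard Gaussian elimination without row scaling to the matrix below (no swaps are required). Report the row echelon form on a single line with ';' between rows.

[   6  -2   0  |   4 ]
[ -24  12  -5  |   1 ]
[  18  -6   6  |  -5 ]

REF = [6 -2 0 4; 0 4 -5 17; 0 0 6 -17]

Forward elimination:
R2 <- R2 - (-4)*R1:  [  0   4  -5  17 ]
R3 <- R3 - (3)*R1:  [   0    0    6  -17 ]
Row echelon form:
[ 6  -2   0  |    4 ]
[ 0   4  -5  |   17 ]
[ 0   0   6  |  -17 ]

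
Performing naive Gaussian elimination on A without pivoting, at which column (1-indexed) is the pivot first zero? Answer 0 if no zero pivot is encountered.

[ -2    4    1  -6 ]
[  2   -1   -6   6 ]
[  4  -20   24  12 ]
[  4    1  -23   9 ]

Naive forward elimination:
R2 <- R2 - (-1)*R1:  [  0   3  -5   0 ]
R3 <- R3 - (-2)*R1:  [   0  -12   26    0 ]
R4 <- R4 - (-2)*R1:  [   0    9  -21   -3 ]
R3 <- R3 - (-4)*R2:  [ 0  0  6  0 ]
R4 <- R4 - (3)*R2:  [  0   0  -6  -3 ]
R4 <- R4 - (-1)*R3:  [  0   0   0  -3 ]
All pivots nonzero; naive elimination completes without hitting a zero pivot.

first zero-pivot column = 0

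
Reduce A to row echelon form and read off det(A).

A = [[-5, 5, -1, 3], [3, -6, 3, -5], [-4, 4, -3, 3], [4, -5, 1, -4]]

det(A) = 23

Forward elimination:
R2 <- R2 - (-3/5)*R1:  [     0     -3   12/5  -16/5 ]
R3 <- R3 - (4/5)*R1:  [     0      0  -11/5    3/5 ]
R4 <- R4 - (-4/5)*R1:  [    0    -1   1/5  -8/5 ]
R4 <- R4 - (1/3)*R2:  [     0      0   -3/5  -8/15 ]
R4 <- R4 - (3/11)*R3:  [      0       0       0  -23/33 ]
Upper-triangular form:
[ -5   5     -1       3 ]
[  0  -3   12/5   -16/5 ]
[  0   0  -11/5     3/5 ]
[  0   0      0  -23/33 ]
det(A) = (-1)^0 * (-5) * (-3) * (-11/5) * (-23/33) = 23  (0 row swaps -> sign +1)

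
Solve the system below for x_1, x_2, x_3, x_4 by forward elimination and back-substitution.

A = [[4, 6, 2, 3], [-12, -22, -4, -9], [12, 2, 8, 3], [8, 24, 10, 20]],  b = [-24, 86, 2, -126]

Forward elimination on [A|b]:
R2 <- R2 - (-3)*R1:  [  0  -4   2   0  14 ]
R3 <- R3 - (3)*R1:  [   0  -16    2   -6   74 ]
R4 <- R4 - (2)*R1:  [   0   12    6   14  -78 ]
R3 <- R3 - (4)*R2:  [  0   0  -6  -6  18 ]
R4 <- R4 - (-3)*R2:  [   0    0   12   14  -36 ]
R4 <- R4 - (-2)*R3:  [ 0  0  0  2  0 ]
Row echelon form:
[ 4   6   2   3  |  -24 ]
[ 0  -4   2   0  |   14 ]
[ 0   0  -6  -6  |   18 ]
[ 0   0   0   2  |    0 ]
Back-substitution:
x_4 = (0) / 2 = 0
x_3 = (18 - (-6)*(0)) / -6 = -3
x_2 = (14 - (2)*(-3)) / -4 = -5
x_1 = (-24 - (6)*(-5) - (2)*(-3) - (3)*(0)) / 4 = 3

(3, -5, -3, 0)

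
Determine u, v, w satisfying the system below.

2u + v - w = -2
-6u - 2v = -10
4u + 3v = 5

(2, -1, 5)

Forward elimination on [A|b]:
R2 <- R2 - (-3)*R1:  [   0    1   -3  -16 ]
R3 <- R3 - (2)*R1:  [ 0  1  2  9 ]
R3 <- R3 - (1)*R2:  [  0   0   5  25 ]
Row echelon form:
[ 2  1  -1  |   -2 ]
[ 0  1  -3  |  -16 ]
[ 0  0   5  |   25 ]
Back-substitution:
w = (25) / 5 = 5
v = (-16 - (-3)*(5)) / 1 = -1
u = (-2 - (1)*(-1) - (-1)*(5)) / 2 = 2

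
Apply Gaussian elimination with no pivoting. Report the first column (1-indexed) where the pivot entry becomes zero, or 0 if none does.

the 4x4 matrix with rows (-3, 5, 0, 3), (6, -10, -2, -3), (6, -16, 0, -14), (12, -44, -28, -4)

Naive forward elimination:
R2 <- R2 - (-2)*R1:  [  0   0  -2   3 ]
R3 <- R3 - (-2)*R1:  [  0  -6   0  -8 ]
R4 <- R4 - (-4)*R1:  [   0  -24  -28    8 ]
Matrix at this point:
[ -3    5    0   3 ]
[  0    0   -2   3 ]
[  0   -6    0  -8 ]
[  0  -24  -28   8 ]
Pivot entry (2,2) is zero but row 3 has -6 in column 2 -> naive elimination stops; a row interchange (e.g. R2 <-> R3) would be required here.

first zero-pivot column = 2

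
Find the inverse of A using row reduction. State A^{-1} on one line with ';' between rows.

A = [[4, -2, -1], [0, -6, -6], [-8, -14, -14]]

Gauss-Jordan on [A | I]:
R1 <- (1/4)*R1:  [    1  -1/2  -1/4  |   1/4     0     0 ]
R3 <- R3 - (-8)*R1:  [   0  -18  -16  |    2    0    1 ]
R2 <- (1/-6)*R2:  [    0     1     1  |     0  -1/6     0 ]
R1 <- R1 - (-1/2)*R2:  [     1      0    1/4  |    1/4  -1/12      0 ]
R3 <- R3 - (-18)*R2:  [  0   0   2  |   2  -3   1 ]
R3 <- (1/2)*R3:  [    0     0     1  |     1  -3/2   1/2 ]
R1 <- R1 - (1/4)*R3:  [    1     0     0  |     0  7/24  -1/8 ]
R2 <- R2 - (1)*R3:  [    0     1     0  |    -1   4/3  -1/2 ]
Right block of [I | A^{-1}] is the inverse:
[  0  7/24  -1/8 ]
[ -1   4/3  -1/2 ]
[  1  -3/2   1/2 ]

inverse = [0 7/24 -1/8; -1 4/3 -1/2; 1 -3/2 1/2]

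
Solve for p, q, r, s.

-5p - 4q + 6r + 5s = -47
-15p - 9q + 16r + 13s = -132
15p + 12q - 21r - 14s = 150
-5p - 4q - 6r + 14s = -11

Forward elimination on [A|b]:
R2 <- R2 - (3)*R1:  [  0   3  -2  -2   9 ]
R3 <- R3 - (-3)*R1:  [  0   0  -3   1   9 ]
R4 <- R4 - (1)*R1:  [   0    0  -12    9   36 ]
R4 <- R4 - (4)*R3:  [ 0  0  0  5  0 ]
Row echelon form:
[ -5  -4   6   5  |  -47 ]
[  0   3  -2  -2  |    9 ]
[  0   0  -3   1  |    9 ]
[  0   0   0   5  |    0 ]
Back-substitution:
s = (0) / 5 = 0
r = (9 - (1)*(0)) / -3 = -3
q = (9 - (-2)*(-3) - (-2)*(0)) / 3 = 1
p = (-47 - (-4)*(1) - (6)*(-3) - (5)*(0)) / -5 = 5

(5, 1, -3, 0)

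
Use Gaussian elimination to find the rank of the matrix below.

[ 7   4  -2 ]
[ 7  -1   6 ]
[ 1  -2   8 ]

rank(A) = 3

Row reduction:
R2 <- R2 - (1)*R1:  [  0  -5   8 ]
R3 <- R3 - (1/7)*R1:  [     0  -18/7   58/7 ]
R3 <- R3 - (18/35)*R2:  [      0       0  146/35 ]
Row echelon form:
[ 7   4      -2 ]
[ 0  -5       8 ]
[ 0   0  146/35 ]
Nonzero rows / pivot columns: 3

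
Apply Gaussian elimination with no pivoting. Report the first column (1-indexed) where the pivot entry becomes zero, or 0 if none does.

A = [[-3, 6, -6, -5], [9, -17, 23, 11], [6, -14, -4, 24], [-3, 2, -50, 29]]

Naive forward elimination:
R2 <- R2 - (-3)*R1:  [  0   1   5  -4 ]
R3 <- R3 - (-2)*R1:  [   0   -2  -16   14 ]
R4 <- R4 - (1)*R1:  [   0   -4  -44   34 ]
R3 <- R3 - (-2)*R2:  [  0   0  -6   6 ]
R4 <- R4 - (-4)*R2:  [   0    0  -24   18 ]
R4 <- R4 - (4)*R3:  [  0   0   0  -6 ]
All pivots nonzero; naive elimination completes without hitting a zero pivot.

first zero-pivot column = 0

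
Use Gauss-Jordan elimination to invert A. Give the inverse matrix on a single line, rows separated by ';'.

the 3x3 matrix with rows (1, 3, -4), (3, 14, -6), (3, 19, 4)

inverse = [17/2 -22/5 19/10; -3/2 4/5 -3/10; 3/4 -1/2 1/4]

Gauss-Jordan on [A | I]:
R2 <- R2 - (3)*R1:  [  0   5   6  |  -3   1   0 ]
R3 <- R3 - (3)*R1:  [  0  10  16  |  -3   0   1 ]
R2 <- (1/5)*R2:  [    0     1   6/5  |  -3/5   1/5     0 ]
R1 <- R1 - (3)*R2:  [     1      0  -38/5  |   14/5   -3/5      0 ]
R3 <- R3 - (10)*R2:  [  0   0   4  |   3  -2   1 ]
R3 <- (1/4)*R3:  [    0     0     1  |   3/4  -1/2   1/4 ]
R1 <- R1 - (-38/5)*R3:  [     1      0      0  |   17/2  -22/5  19/10 ]
R2 <- R2 - (6/5)*R3:  [     0      1      0  |   -3/2    4/5  -3/10 ]
Right block of [I | A^{-1}] is the inverse:
[ 17/2  -22/5  19/10 ]
[ -3/2    4/5  -3/10 ]
[  3/4   -1/2    1/4 ]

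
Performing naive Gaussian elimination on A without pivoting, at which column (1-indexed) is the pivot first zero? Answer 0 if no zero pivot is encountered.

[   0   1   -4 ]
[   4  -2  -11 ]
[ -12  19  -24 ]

Naive forward elimination:
Pivot entry (1,1) is zero but row 2 has 4 in column 1 -> naive elimination stops; a row interchange (e.g. R1 <-> R2) would be required here.

first zero-pivot column = 1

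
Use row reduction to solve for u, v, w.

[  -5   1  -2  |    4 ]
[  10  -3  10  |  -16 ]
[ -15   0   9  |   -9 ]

Forward elimination on [A|b]:
R2 <- R2 - (-2)*R1:  [  0  -1   6  -8 ]
R3 <- R3 - (3)*R1:  [   0   -3   15  -21 ]
R3 <- R3 - (3)*R2:  [  0   0  -3   3 ]
Row echelon form:
[ -5   1  -2  |   4 ]
[  0  -1   6  |  -8 ]
[  0   0  -3  |   3 ]
Back-substitution:
w = (3) / -3 = -1
v = (-8 - (6)*(-1)) / -1 = 2
u = (4 - (1)*(2) - (-2)*(-1)) / -5 = 0

(0, 2, -1)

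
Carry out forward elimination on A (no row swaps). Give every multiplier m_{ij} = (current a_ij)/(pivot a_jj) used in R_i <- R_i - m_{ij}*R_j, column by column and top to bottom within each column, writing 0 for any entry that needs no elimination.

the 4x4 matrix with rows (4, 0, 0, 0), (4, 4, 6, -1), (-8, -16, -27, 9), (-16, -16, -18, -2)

multipliers: 1, -2, -4, -4, -4, -2

Forward elimination:
R2 <- R2 - (1)*R1:  [  0   4   6  -1 ]
R3 <- R3 - (-2)*R1:  [   0  -16  -27    9 ]
R4 <- R4 - (-4)*R1:  [   0  -16  -18   -2 ]
R3 <- R3 - (-4)*R2:  [  0   0  -3   5 ]
R4 <- R4 - (-4)*R2:  [  0   0   6  -6 ]
R4 <- R4 - (-2)*R3:  [ 0  0  0  4 ]
Multipliers (in order of application): m_{21} = 1, m_{31} = -2, m_{41} = -4, m_{32} = -4, m_{42} = -4, m_{43} = -2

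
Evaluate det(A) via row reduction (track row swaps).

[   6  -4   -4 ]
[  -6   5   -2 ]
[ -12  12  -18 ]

det(A) = -12

Forward elimination:
R2 <- R2 - (-1)*R1:  [  0   1  -6 ]
R3 <- R3 - (-2)*R1:  [   0    4  -26 ]
R3 <- R3 - (4)*R2:  [  0   0  -2 ]
Upper-triangular form:
[ 6  -4  -4 ]
[ 0   1  -6 ]
[ 0   0  -2 ]
det(A) = (-1)^0 * (6) * (1) * (-2) = -12  (0 row swaps -> sign +1)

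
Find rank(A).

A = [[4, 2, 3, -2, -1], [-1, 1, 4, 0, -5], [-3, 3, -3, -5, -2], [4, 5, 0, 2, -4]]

Row reduction:
R2 <- R2 - (-1/4)*R1:  [     0    3/2   19/4   -1/2  -21/4 ]
R3 <- R3 - (-3/4)*R1:  [     0    9/2   -3/4  -13/2  -11/4 ]
R4 <- R4 - (1)*R1:  [  0   3  -3   4  -3 ]
R3 <- R3 - (3)*R2:  [   0    0  -15   -5   13 ]
R4 <- R4 - (2)*R2:  [     0      0  -25/2      5   15/2 ]
R4 <- R4 - (5/6)*R3:  [     0      0      0   55/6  -10/3 ]
Row echelon form:
[ 4    2     3    -2     -1 ]
[ 0  3/2  19/4  -1/2  -21/4 ]
[ 0    0   -15    -5     13 ]
[ 0    0     0  55/6  -10/3 ]
Nonzero rows / pivot columns: 4

rank(A) = 4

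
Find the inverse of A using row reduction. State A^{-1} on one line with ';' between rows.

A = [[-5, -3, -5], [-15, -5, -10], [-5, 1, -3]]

Gauss-Jordan on [A | I]:
R1 <- (1/-5)*R1:  [    1   3/5     1  |  -1/5     0     0 ]
R2 <- R2 - (-15)*R1:  [  0   4   5  |  -3   1   0 ]
R3 <- R3 - (-5)*R1:  [  0   4   2  |  -1   0   1 ]
R2 <- (1/4)*R2:  [    0     1   5/4  |  -3/4   1/4     0 ]
R1 <- R1 - (3/5)*R2:  [     1      0    1/4  |    1/4  -3/20      0 ]
R3 <- R3 - (4)*R2:  [  0   0  -3  |   2  -1   1 ]
R3 <- (1/-3)*R3:  [    0     0     1  |  -2/3   1/3  -1/3 ]
R1 <- R1 - (1/4)*R3:  [     1      0      0  |   5/12  -7/30   1/12 ]
R2 <- R2 - (5/4)*R3:  [    0     1     0  |  1/12  -1/6  5/12 ]
Right block of [I | A^{-1}] is the inverse:
[ 5/12  -7/30  1/12 ]
[ 1/12   -1/6  5/12 ]
[ -2/3    1/3  -1/3 ]

inverse = [5/12 -7/30 1/12; 1/12 -1/6 5/12; -2/3 1/3 -1/3]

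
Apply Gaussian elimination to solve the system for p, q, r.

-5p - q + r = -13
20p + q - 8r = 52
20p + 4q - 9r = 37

(4, -4, 3)

Forward elimination on [A|b]:
R2 <- R2 - (-4)*R1:  [  0  -3  -4   0 ]
R3 <- R3 - (-4)*R1:  [   0    0   -5  -15 ]
Row echelon form:
[ -5  -1   1  |  -13 ]
[  0  -3  -4  |    0 ]
[  0   0  -5  |  -15 ]
Back-substitution:
r = (-15) / -5 = 3
q = (0 - (-4)*(3)) / -3 = -4
p = (-13 - (-1)*(-4) - (1)*(3)) / -5 = 4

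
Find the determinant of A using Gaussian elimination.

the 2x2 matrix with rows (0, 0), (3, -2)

det(A) = 0

Forward elimination:
R1 <-> R2   (pivot in column 1 was zero)
[ 3  -2 ]
[ 0   0 ]
Upper-triangular form:
[ 3  -2 ]
[ 0   0 ]
det(A) = (-1)^1 * (3) * (0) = 0  (1 row swap -> sign -1)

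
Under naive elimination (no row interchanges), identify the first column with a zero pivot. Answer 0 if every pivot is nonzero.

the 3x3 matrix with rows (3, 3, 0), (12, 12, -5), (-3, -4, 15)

first zero-pivot column = 2

Naive forward elimination:
R2 <- R2 - (4)*R1:  [  0   0  -5 ]
R3 <- R3 - (-1)*R1:  [  0  -1  15 ]
Matrix at this point:
[ 3   3   0 ]
[ 0   0  -5 ]
[ 0  -1  15 ]
Pivot entry (2,2) is zero but row 3 has -1 in column 2 -> naive elimination stops; a row interchange (e.g. R2 <-> R3) would be required here.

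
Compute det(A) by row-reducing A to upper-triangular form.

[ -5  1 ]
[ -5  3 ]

det(A) = -10

Forward elimination:
R2 <- R2 - (1)*R1:  [ 0  2 ]
Upper-triangular form:
[ -5  1 ]
[  0  2 ]
det(A) = (-1)^0 * (-5) * (2) = -10  (0 row swaps -> sign +1)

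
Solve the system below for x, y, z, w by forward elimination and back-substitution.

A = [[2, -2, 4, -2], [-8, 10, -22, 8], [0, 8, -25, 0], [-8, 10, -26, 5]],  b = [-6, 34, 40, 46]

(-2, 5, 0, -4)

Forward elimination on [A|b]:
R2 <- R2 - (-4)*R1:  [  0   2  -6   0  10 ]
R4 <- R4 - (-4)*R1:  [   0    2  -10   -3   22 ]
R3 <- R3 - (4)*R2:  [  0   0  -1   0   0 ]
R4 <- R4 - (1)*R2:  [  0   0  -4  -3  12 ]
R4 <- R4 - (4)*R3:  [  0   0   0  -3  12 ]
Row echelon form:
[ 2  -2   4  -2  |  -6 ]
[ 0   2  -6   0  |  10 ]
[ 0   0  -1   0  |   0 ]
[ 0   0   0  -3  |  12 ]
Back-substitution:
w = (12) / -3 = -4
z = (0) / -1 = 0
y = (10 - (-6)*(0)) / 2 = 5
x = (-6 - (-2)*(5) - (4)*(0) - (-2)*(-4)) / 2 = -2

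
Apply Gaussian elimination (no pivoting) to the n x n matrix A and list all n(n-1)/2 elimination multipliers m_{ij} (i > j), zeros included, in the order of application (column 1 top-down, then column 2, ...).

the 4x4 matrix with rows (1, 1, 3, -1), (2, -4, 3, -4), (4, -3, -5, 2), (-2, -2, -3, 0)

Forward elimination:
R2 <- R2 - (2)*R1:  [  0  -6  -3  -2 ]
R3 <- R3 - (4)*R1:  [   0   -7  -17    6 ]
R4 <- R4 - (-2)*R1:  [  0   0   3  -2 ]
R3 <- R3 - (7/6)*R2:  [     0      0  -27/2   25/3 ]
R4: entry in column 2 is already 0 -> m_{42} = 0 (no row operation needed)
R4 <- R4 - (-2/9)*R3:  [     0      0      0  -4/27 ]
Multipliers (in order of application): m_{21} = 2, m_{31} = 4, m_{41} = -2, m_{32} = 7/6, m_{42} = 0, m_{43} = -2/9

multipliers: 2, 4, -2, 7/6, 0, -2/9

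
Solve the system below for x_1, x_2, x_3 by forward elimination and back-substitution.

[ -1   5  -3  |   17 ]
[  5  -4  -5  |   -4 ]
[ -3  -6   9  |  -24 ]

(-3, 1, -3)

Forward elimination on [A|b]:
R2 <- R2 - (-5)*R1:  [   0   21  -20   81 ]
R3 <- R3 - (3)*R1:  [   0  -21   18  -75 ]
R3 <- R3 - (-1)*R2:  [  0   0  -2   6 ]
Row echelon form:
[ -1   5   -3  |  17 ]
[  0  21  -20  |  81 ]
[  0   0   -2  |   6 ]
Back-substitution:
x_3 = (6) / -2 = -3
x_2 = (81 - (-20)*(-3)) / 21 = 1
x_1 = (17 - (5)*(1) - (-3)*(-3)) / -1 = -3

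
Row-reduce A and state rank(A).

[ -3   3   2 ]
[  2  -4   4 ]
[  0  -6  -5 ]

rank(A) = 3

Row reduction:
R2 <- R2 - (-2/3)*R1:  [    0    -2  16/3 ]
R3 <- R3 - (3)*R2:  [   0    0  -21 ]
Row echelon form:
[ -3   3     2 ]
[  0  -2  16/3 ]
[  0   0   -21 ]
Nonzero rows / pivot columns: 3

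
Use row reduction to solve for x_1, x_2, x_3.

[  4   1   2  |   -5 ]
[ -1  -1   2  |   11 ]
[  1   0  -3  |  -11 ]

(-2, -3, 3)

Forward elimination on [A|b]:
R2 <- R2 - (-1/4)*R1:  [    0  -3/4   5/2  39/4 ]
R3 <- R3 - (1/4)*R1:  [     0   -1/4   -7/2  -39/4 ]
R3 <- R3 - (1/3)*R2:  [     0      0  -13/3    -13 ]
Row echelon form:
[ 4     1      2  |    -5 ]
[ 0  -3/4    5/2  |  39/4 ]
[ 0     0  -13/3  |   -13 ]
Back-substitution:
x_3 = (-13) / (-13/3) = 3
x_2 = (39/4 - (5/2)*(3)) / (-3/4) = -3
x_1 = (-5 - (1)*(-3) - (2)*(3)) / 4 = -2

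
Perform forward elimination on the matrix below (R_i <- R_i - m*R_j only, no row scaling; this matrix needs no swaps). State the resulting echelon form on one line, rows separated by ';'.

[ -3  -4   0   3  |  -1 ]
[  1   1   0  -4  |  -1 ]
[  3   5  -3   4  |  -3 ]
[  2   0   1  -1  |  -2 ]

REF = [-3 -4 0 3 -1; 0 -1/3 0 -3 -4/3; 0 0 -3 -2 -8; 0 0 0 73/3 16/3]

Forward elimination:
R2 <- R2 - (-1/3)*R1:  [    0  -1/3     0    -3  -4/3 ]
R3 <- R3 - (-1)*R1:  [  0   1  -3   7  -4 ]
R4 <- R4 - (-2/3)*R1:  [    0  -8/3     1     1  -8/3 ]
R3 <- R3 - (-3)*R2:  [  0   0  -3  -2  -8 ]
R4 <- R4 - (8)*R2:  [  0   0   1  25   8 ]
R4 <- R4 - (-1/3)*R3:  [    0     0     0  73/3  16/3 ]
Row echelon form:
[ -3    -4   0     3  |    -1 ]
[  0  -1/3   0    -3  |  -4/3 ]
[  0     0  -3    -2  |    -8 ]
[  0     0   0  73/3  |  16/3 ]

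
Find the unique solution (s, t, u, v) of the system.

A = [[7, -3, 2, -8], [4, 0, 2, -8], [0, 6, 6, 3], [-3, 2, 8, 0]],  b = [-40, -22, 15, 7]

(-3, 3, -1, 1)

Forward elimination on [A|b]:
R2 <- R2 - (4/7)*R1:  [     0   12/7    6/7  -24/7    6/7 ]
R4 <- R4 - (-3/7)*R1:  [     0    5/7   62/7  -24/7  -71/7 ]
R3 <- R3 - (7/2)*R2:  [  0   0   3  15  12 ]
R4 <- R4 - (5/12)*R2:  [     0      0   17/2     -2  -21/2 ]
R4 <- R4 - (17/6)*R3:  [     0      0      0  -89/2  -89/2 ]
Row echelon form:
[ 7    -3    2     -8  |    -40 ]
[ 0  12/7  6/7  -24/7  |    6/7 ]
[ 0     0    3     15  |     12 ]
[ 0     0    0  -89/2  |  -89/2 ]
Back-substitution:
v = (-89/2) / (-89/2) = 1
u = (12 - (15)*(1)) / 3 = -1
t = (6/7 - (6/7)*(-1) - (-24/7)*(1)) / (12/7) = 3
s = (-40 - (-3)*(3) - (2)*(-1) - (-8)*(1)) / 7 = -3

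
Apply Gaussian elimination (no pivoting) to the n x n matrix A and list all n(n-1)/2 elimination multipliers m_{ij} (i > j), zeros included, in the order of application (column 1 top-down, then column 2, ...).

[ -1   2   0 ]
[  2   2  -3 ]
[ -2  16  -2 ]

Forward elimination:
R2 <- R2 - (-2)*R1:  [  0   6  -3 ]
R3 <- R3 - (2)*R1:  [  0  12  -2 ]
R3 <- R3 - (2)*R2:  [ 0  0  4 ]
Multipliers (in order of application): m_{21} = -2, m_{31} = 2, m_{32} = 2

multipliers: -2, 2, 2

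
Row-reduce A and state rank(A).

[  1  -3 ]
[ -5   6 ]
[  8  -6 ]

Row reduction:
R2 <- R2 - (-5)*R1:  [  0  -9 ]
R3 <- R3 - (8)*R1:  [  0  18 ]
R3 <- R3 - (-2)*R2:  [ 0  0 ]
Row echelon form:
[ 1  -3 ]
[ 0  -9 ]
[ 0   0 ]
Nonzero rows / pivot columns: 2

rank(A) = 2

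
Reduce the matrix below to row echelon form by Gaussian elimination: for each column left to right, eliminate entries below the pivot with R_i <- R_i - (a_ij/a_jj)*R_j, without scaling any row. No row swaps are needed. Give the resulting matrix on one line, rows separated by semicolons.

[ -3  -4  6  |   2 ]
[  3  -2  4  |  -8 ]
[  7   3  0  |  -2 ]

REF = [-3 -4 6 2; 0 -6 10 -6; 0 0 31/9 9]

Forward elimination:
R2 <- R2 - (-1)*R1:  [  0  -6  10  -6 ]
R3 <- R3 - (-7/3)*R1:  [     0  -19/3     14    8/3 ]
R3 <- R3 - (19/18)*R2:  [    0     0  31/9     9 ]
Row echelon form:
[ -3  -4     6  |   2 ]
[  0  -6    10  |  -6 ]
[  0   0  31/9  |   9 ]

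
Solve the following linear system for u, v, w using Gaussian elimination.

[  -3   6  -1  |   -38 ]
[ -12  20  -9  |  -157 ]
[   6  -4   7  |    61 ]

Forward elimination on [A|b]:
R2 <- R2 - (4)*R1:  [  0  -4  -5  -5 ]
R3 <- R3 - (-2)*R1:  [   0    8    5  -15 ]
R3 <- R3 - (-2)*R2:  [   0    0   -5  -25 ]
Row echelon form:
[ -3   6  -1  |  -38 ]
[  0  -4  -5  |   -5 ]
[  0   0  -5  |  -25 ]
Back-substitution:
w = (-25) / -5 = 5
v = (-5 - (-5)*(5)) / -4 = -5
u = (-38 - (6)*(-5) - (-1)*(5)) / -3 = 1

(1, -5, 5)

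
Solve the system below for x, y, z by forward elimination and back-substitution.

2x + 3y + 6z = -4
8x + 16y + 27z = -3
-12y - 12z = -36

Forward elimination on [A|b]:
R2 <- R2 - (4)*R1:  [  0   4   3  13 ]
R3 <- R3 - (-3)*R2:  [  0   0  -3   3 ]
Row echelon form:
[ 2  3   6  |  -4 ]
[ 0  4   3  |  13 ]
[ 0  0  -3  |   3 ]
Back-substitution:
z = (3) / -3 = -1
y = (13 - (3)*(-1)) / 4 = 4
x = (-4 - (3)*(4) - (6)*(-1)) / 2 = -5

(-5, 4, -1)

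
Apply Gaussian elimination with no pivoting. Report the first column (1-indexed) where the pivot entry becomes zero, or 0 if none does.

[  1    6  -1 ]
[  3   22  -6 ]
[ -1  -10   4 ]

first zero-pivot column = 3

Naive forward elimination:
R2 <- R2 - (3)*R1:  [  0   4  -3 ]
R3 <- R3 - (-1)*R1:  [  0  -4   3 ]
R3 <- R3 - (-1)*R2:  [ 0  0  0 ]
Matrix at this point:
[ 1  6  -1 ]
[ 0  4  -3 ]
[ 0  0   0 ]
Pivot entry (3,3) in the last row is zero and there are no rows below to swap with -> zero pivot in column 3 (A is singular).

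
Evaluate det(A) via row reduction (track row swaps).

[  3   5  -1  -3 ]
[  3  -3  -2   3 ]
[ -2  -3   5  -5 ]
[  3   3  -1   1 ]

Forward elimination:
R2 <- R2 - (1)*R1:  [  0  -8  -1   6 ]
R3 <- R3 - (-2/3)*R1:  [    0   1/3  13/3    -7 ]
R4 <- R4 - (1)*R1:  [  0  -2   0   4 ]
R3 <- R3 - (-1/24)*R2:  [      0       0  103/24   -27/4 ]
R4 <- R4 - (1/4)*R2:  [   0    0  1/4  5/2 ]
R4 <- R4 - (6/103)*R3:  [       0        0        0  298/103 ]
Upper-triangular form:
[ 3   5      -1       -3 ]
[ 0  -8      -1        6 ]
[ 0   0  103/24    -27/4 ]
[ 0   0       0  298/103 ]
det(A) = (-1)^0 * (3) * (-8) * (103/24) * (298/103) = -298  (0 row swaps -> sign +1)

det(A) = -298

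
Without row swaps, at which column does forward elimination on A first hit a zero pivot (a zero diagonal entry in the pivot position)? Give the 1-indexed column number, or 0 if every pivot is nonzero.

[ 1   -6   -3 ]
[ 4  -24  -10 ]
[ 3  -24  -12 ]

Naive forward elimination:
R2 <- R2 - (4)*R1:  [ 0  0  2 ]
R3 <- R3 - (3)*R1:  [  0  -6  -3 ]
Matrix at this point:
[ 1  -6  -3 ]
[ 0   0   2 ]
[ 0  -6  -3 ]
Pivot entry (2,2) is zero but row 3 has -6 in column 2 -> naive elimination stops; a row interchange (e.g. R2 <-> R3) would be required here.

first zero-pivot column = 2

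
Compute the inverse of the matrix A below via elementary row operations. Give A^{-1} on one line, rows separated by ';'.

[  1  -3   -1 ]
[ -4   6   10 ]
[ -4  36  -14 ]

inverse = [37/3 13/6 2/3; 8/3 1/2 1/6; 10/3 2/3 1/6]

Gauss-Jordan on [A | I]:
R2 <- R2 - (-4)*R1:  [  0  -6   6  |   4   1   0 ]
R3 <- R3 - (-4)*R1:  [   0   24  -18  |    4    0    1 ]
R2 <- (1/-6)*R2:  [    0     1    -1  |  -2/3  -1/6     0 ]
R1 <- R1 - (-3)*R2:  [    1     0    -4  |    -1  -1/2     0 ]
R3 <- R3 - (24)*R2:  [  0   0   6  |  20   4   1 ]
R3 <- (1/6)*R3:  [    0     0     1  |  10/3   2/3   1/6 ]
R1 <- R1 - (-4)*R3:  [    1     0     0  |  37/3  13/6   2/3 ]
R2 <- R2 - (-1)*R3:  [   0    1    0  |  8/3  1/2  1/6 ]
Right block of [I | A^{-1}] is the inverse:
[ 37/3  13/6  2/3 ]
[  8/3   1/2  1/6 ]
[ 10/3   2/3  1/6 ]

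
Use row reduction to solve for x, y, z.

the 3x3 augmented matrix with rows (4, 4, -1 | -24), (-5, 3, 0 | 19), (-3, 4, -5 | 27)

Forward elimination on [A|b]:
R2 <- R2 - (-5/4)*R1:  [    0     8  -5/4   -11 ]
R3 <- R3 - (-3/4)*R1:  [     0      7  -23/4      9 ]
R3 <- R3 - (7/8)*R2:  [       0        0  -149/32    149/8 ]
Row echelon form:
[ 4  4       -1  |    -24 ]
[ 0  8     -5/4  |    -11 ]
[ 0  0  -149/32  |  149/8 ]
Back-substitution:
z = (149/8) / (-149/32) = -4
y = (-11 - (-5/4)*(-4)) / 8 = -2
x = (-24 - (4)*(-2) - (-1)*(-4)) / 4 = -5

(-5, -2, -4)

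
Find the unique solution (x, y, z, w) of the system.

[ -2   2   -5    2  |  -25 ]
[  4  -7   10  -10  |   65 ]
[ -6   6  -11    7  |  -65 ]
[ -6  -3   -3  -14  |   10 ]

Forward elimination on [A|b]:
R2 <- R2 - (-2)*R1:  [  0  -3   0  -6  15 ]
R3 <- R3 - (3)*R1:  [  0   0   4   1  10 ]
R4 <- R4 - (3)*R1:  [   0   -9   12  -20   85 ]
R4 <- R4 - (3)*R2:  [  0   0  12  -2  40 ]
R4 <- R4 - (3)*R3:  [  0   0   0  -5  10 ]
Row echelon form:
[ -2   2  -5   2  |  -25 ]
[  0  -3   0  -6  |   15 ]
[  0   0   4   1  |   10 ]
[  0   0   0  -5  |   10 ]
Back-substitution:
w = (10) / -5 = -2
z = (10 - (1)*(-2)) / 4 = 3
y = (15 - (-6)*(-2)) / -3 = -1
x = (-25 - (2)*(-1) - (-5)*(3) - (2)*(-2)) / -2 = 2

(2, -1, 3, -2)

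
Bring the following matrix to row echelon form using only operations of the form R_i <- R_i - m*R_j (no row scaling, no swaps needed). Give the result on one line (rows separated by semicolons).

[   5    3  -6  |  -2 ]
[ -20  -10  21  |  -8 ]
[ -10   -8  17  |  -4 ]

REF = [5 3 -6 -2; 0 2 -3 -16; 0 0 2 -24]

Forward elimination:
R2 <- R2 - (-4)*R1:  [   0    2   -3  -16 ]
R3 <- R3 - (-2)*R1:  [  0  -2   5  -8 ]
R3 <- R3 - (-1)*R2:  [   0    0    2  -24 ]
Row echelon form:
[ 5  3  -6  |   -2 ]
[ 0  2  -3  |  -16 ]
[ 0  0   2  |  -24 ]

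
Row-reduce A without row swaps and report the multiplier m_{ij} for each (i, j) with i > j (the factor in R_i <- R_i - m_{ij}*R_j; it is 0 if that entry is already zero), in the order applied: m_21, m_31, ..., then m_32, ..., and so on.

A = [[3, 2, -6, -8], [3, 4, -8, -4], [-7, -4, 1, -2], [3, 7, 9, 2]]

Forward elimination:
R2 <- R2 - (1)*R1:  [  0   2  -2   4 ]
R3 <- R3 - (-7/3)*R1:  [     0    2/3    -13  -62/3 ]
R4 <- R4 - (1)*R1:  [  0   5  15  10 ]
R3 <- R3 - (1/3)*R2:  [     0      0  -37/3    -22 ]
R4 <- R4 - (5/2)*R2:  [  0   0  20   0 ]
R4 <- R4 - (-60/37)*R3:  [        0         0         0  -1320/37 ]
Multipliers (in order of application): m_{21} = 1, m_{31} = -7/3, m_{41} = 1, m_{32} = 1/3, m_{42} = 5/2, m_{43} = -60/37

multipliers: 1, -7/3, 1, 1/3, 5/2, -60/37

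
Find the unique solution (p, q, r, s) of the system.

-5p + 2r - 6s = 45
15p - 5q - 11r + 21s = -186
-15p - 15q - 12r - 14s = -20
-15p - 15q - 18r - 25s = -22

Forward elimination on [A|b]:
R2 <- R2 - (-3)*R1:  [   0   -5   -5    3  -51 ]
R3 <- R3 - (3)*R1:  [    0   -15   -18     4  -155 ]
R4 <- R4 - (3)*R1:  [    0   -15   -24    -7  -157 ]
R3 <- R3 - (3)*R2:  [  0   0  -3  -5  -2 ]
R4 <- R4 - (3)*R2:  [   0    0   -9  -16   -4 ]
R4 <- R4 - (3)*R3:  [  0   0   0  -1   2 ]
Row echelon form:
[ -5   0   2  -6  |   45 ]
[  0  -5  -5   3  |  -51 ]
[  0   0  -3  -5  |   -2 ]
[  0   0   0  -1  |    2 ]
Back-substitution:
s = (2) / -1 = -2
r = (-2 - (-5)*(-2)) / -3 = 4
q = (-51 - (-5)*(4) - (3)*(-2)) / -5 = 5
p = (45 - (2)*(4) - (-6)*(-2)) / -5 = -5

(-5, 5, 4, -2)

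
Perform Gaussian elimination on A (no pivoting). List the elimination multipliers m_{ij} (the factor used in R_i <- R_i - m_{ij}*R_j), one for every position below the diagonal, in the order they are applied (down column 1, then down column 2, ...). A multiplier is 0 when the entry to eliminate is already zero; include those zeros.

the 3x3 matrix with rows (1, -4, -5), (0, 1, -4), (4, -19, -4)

multipliers: 0, 4, -3

Forward elimination:
R2: entry in column 1 is already 0 -> m_{21} = 0 (no row operation needed)
R3 <- R3 - (4)*R1:  [  0  -3  16 ]
R3 <- R3 - (-3)*R2:  [ 0  0  4 ]
Multipliers (in order of application): m_{21} = 0, m_{31} = 4, m_{32} = -3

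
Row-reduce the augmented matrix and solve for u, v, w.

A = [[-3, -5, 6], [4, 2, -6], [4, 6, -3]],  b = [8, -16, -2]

Forward elimination on [A|b]:
R2 <- R2 - (-4/3)*R1:  [     0  -14/3      2  -16/3 ]
R3 <- R3 - (-4/3)*R1:  [    0  -2/3     5  26/3 ]
R3 <- R3 - (1/7)*R2:  [    0     0  33/7  66/7 ]
Row echelon form:
[ -3     -5     6  |      8 ]
[  0  -14/3     2  |  -16/3 ]
[  0      0  33/7  |   66/7 ]
Back-substitution:
w = (66/7) / (33/7) = 2
v = (-16/3 - (2)*(2)) / (-14/3) = 2
u = (8 - (-5)*(2) - (6)*(2)) / -3 = -2

(-2, 2, 2)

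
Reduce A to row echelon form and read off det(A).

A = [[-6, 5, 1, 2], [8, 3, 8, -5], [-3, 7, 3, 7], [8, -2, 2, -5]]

det(A) = -611

Forward elimination:
R2 <- R2 - (-4/3)*R1:  [    0  29/3  28/3  -7/3 ]
R3 <- R3 - (1/2)*R1:  [   0  9/2  5/2    6 ]
R4 <- R4 - (-4/3)*R1:  [    0  14/3  10/3  -7/3 ]
R3 <- R3 - (27/58)*R2:  [       0        0  -107/58   411/58 ]
R4 <- R4 - (14/29)*R2:  [      0       0  -34/29  -35/29 ]
R4 <- R4 - (68/107)*R3:  [        0         0         0  -611/107 ]
Upper-triangular form:
[ -6     5        1         2 ]
[  0  29/3     28/3      -7/3 ]
[  0     0  -107/58    411/58 ]
[  0     0        0  -611/107 ]
det(A) = (-1)^0 * (-6) * (29/3) * (-107/58) * (-611/107) = -611  (0 row swaps -> sign +1)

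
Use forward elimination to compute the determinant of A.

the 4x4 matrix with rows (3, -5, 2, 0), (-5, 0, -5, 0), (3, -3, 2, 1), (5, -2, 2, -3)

det(A) = -95

Forward elimination:
R2 <- R2 - (-5/3)*R1:  [     0  -25/3   -5/3      0 ]
R3 <- R3 - (1)*R1:  [ 0  2  0  1 ]
R4 <- R4 - (5/3)*R1:  [    0  19/3  -4/3    -3 ]
R3 <- R3 - (-6/25)*R2:  [    0     0  -2/5     1 ]
R4 <- R4 - (-19/25)*R2:  [     0      0  -13/5     -3 ]
R4 <- R4 - (13/2)*R3:  [     0      0      0  -19/2 ]
Upper-triangular form:
[ 3     -5     2      0 ]
[ 0  -25/3  -5/3      0 ]
[ 0      0  -2/5      1 ]
[ 0      0     0  -19/2 ]
det(A) = (-1)^0 * (3) * (-25/3) * (-2/5) * (-19/2) = -95  (0 row swaps -> sign +1)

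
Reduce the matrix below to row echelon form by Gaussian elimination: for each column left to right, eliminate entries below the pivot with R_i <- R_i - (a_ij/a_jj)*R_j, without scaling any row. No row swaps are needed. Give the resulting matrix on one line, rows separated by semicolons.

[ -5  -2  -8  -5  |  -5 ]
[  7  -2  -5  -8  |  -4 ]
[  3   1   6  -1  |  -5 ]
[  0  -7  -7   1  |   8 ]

Forward elimination:
R2 <- R2 - (-7/5)*R1:  [     0  -24/5  -81/5    -15    -11 ]
R3 <- R3 - (-3/5)*R1:  [    0  -1/5   6/5    -4    -8 ]
R3 <- R3 - (1/24)*R2:  [       0        0     15/8    -27/8  -181/24 ]
R4 <- R4 - (35/24)*R2:  [      0       0   133/8   183/8  577/24 ]
R4 <- R4 - (133/15)*R3:  [       0        0        0    264/5  4091/45 ]
Row echelon form:
[ -5     -2     -8     -5  |       -5 ]
[  0  -24/5  -81/5    -15  |      -11 ]
[  0      0   15/8  -27/8  |  -181/24 ]
[  0      0      0  264/5  |  4091/45 ]

REF = [-5 -2 -8 -5 -5; 0 -24/5 -81/5 -15 -11; 0 0 15/8 -27/8 -181/24; 0 0 0 264/5 4091/45]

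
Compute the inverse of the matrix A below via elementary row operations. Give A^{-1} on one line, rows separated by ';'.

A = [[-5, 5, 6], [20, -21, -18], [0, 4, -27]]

inverse = [-213/5 -53/5 -12/5; -36 -9 -2; -16/3 -4/3 -1/3]

Gauss-Jordan on [A | I]:
R1 <- (1/-5)*R1:  [    1    -1  -6/5  |  -1/5     0     0 ]
R2 <- R2 - (20)*R1:  [  0  -1   6  |   4   1   0 ]
R2 <- (1/-1)*R2:  [  0   1  -6  |  -4  -1   0 ]
R1 <- R1 - (-1)*R2:  [     1      0  -36/5  |  -21/5     -1      0 ]
R3 <- R3 - (4)*R2:  [  0   0  -3  |  16   4   1 ]
R3 <- (1/-3)*R3:  [     0      0      1  |  -16/3   -4/3   -1/3 ]
R1 <- R1 - (-36/5)*R3:  [      1       0       0  |  -213/5   -53/5   -12/5 ]
R2 <- R2 - (-6)*R3:  [   0    1    0  |  -36   -9   -2 ]
Right block of [I | A^{-1}] is the inverse:
[ -213/5  -53/5  -12/5 ]
[    -36     -9     -2 ]
[  -16/3   -4/3   -1/3 ]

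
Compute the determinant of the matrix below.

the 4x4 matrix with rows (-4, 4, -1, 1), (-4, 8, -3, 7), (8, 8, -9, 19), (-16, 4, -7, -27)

det(A) = -192

Forward elimination:
R2 <- R2 - (1)*R1:  [  0   4  -2   6 ]
R3 <- R3 - (-2)*R1:  [   0   16  -11   21 ]
R4 <- R4 - (4)*R1:  [   0  -12   -3  -31 ]
R3 <- R3 - (4)*R2:  [  0   0  -3  -3 ]
R4 <- R4 - (-3)*R2:  [   0    0   -9  -13 ]
R4 <- R4 - (3)*R3:  [  0   0   0  -4 ]
Upper-triangular form:
[ -4  4  -1   1 ]
[  0  4  -2   6 ]
[  0  0  -3  -3 ]
[  0  0   0  -4 ]
det(A) = (-1)^0 * (-4) * (4) * (-3) * (-4) = -192  (0 row swaps -> sign +1)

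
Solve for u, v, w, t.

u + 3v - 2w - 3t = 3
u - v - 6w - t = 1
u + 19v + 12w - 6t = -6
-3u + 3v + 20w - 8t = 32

Forward elimination on [A|b]:
R2 <- R2 - (1)*R1:  [  0  -4  -4   2  -2 ]
R3 <- R3 - (1)*R1:  [  0  16  14  -3  -9 ]
R4 <- R4 - (-3)*R1:  [   0   12   14  -17   41 ]
R3 <- R3 - (-4)*R2:  [   0    0   -2    5  -17 ]
R4 <- R4 - (-3)*R2:  [   0    0    2  -11   35 ]
R4 <- R4 - (-1)*R3:  [  0   0   0  -6  18 ]
Row echelon form:
[ 1   3  -2  -3  |    3 ]
[ 0  -4  -4   2  |   -2 ]
[ 0   0  -2   5  |  -17 ]
[ 0   0   0  -6  |   18 ]
Back-substitution:
t = (18) / -6 = -3
w = (-17 - (5)*(-3)) / -2 = 1
v = (-2 - (-4)*(1) - (2)*(-3)) / -4 = -2
u = (3 - (3)*(-2) - (-2)*(1) - (-3)*(-3)) / 1 = 2

(2, -2, 1, -3)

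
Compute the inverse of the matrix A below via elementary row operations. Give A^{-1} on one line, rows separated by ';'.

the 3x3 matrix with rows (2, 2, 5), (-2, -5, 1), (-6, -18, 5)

Gauss-Jordan on [A | I]:
R1 <- (1/2)*R1:  [   1    1  5/2  |  1/2    0    0 ]
R2 <- R2 - (-2)*R1:  [  0  -3   6  |   1   1   0 ]
R3 <- R3 - (-6)*R1:  [   0  -12   20  |    3    0    1 ]
R2 <- (1/-3)*R2:  [    0     1    -2  |  -1/3  -1/3     0 ]
R1 <- R1 - (1)*R2:  [   1    0  9/2  |  5/6  1/3    0 ]
R3 <- R3 - (-12)*R2:  [  0   0  -4  |  -1  -4   1 ]
R3 <- (1/-4)*R3:  [    0     0     1  |   1/4     1  -1/4 ]
R1 <- R1 - (9/2)*R3:  [     1      0      0  |  -7/24  -25/6    9/8 ]
R2 <- R2 - (-2)*R3:  [    0     1     0  |   1/6   5/3  -1/2 ]
Right block of [I | A^{-1}] is the inverse:
[ -7/24  -25/6   9/8 ]
[   1/6    5/3  -1/2 ]
[   1/4      1  -1/4 ]

inverse = [-7/24 -25/6 9/8; 1/6 5/3 -1/2; 1/4 1 -1/4]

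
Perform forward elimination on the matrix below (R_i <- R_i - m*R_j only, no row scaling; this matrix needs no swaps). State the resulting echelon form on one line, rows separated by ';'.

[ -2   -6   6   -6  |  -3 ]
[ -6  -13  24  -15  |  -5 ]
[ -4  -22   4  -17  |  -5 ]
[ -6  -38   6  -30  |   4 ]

REF = [-2 -6 6 -6 -3; 0 5 6 3 4; 0 0 4 1 9; 0 0 0 -3 2]

Forward elimination:
R2 <- R2 - (3)*R1:  [ 0  5  6  3  4 ]
R3 <- R3 - (2)*R1:  [   0  -10   -8   -5    1 ]
R4 <- R4 - (3)*R1:  [   0  -20  -12  -12   13 ]
R3 <- R3 - (-2)*R2:  [ 0  0  4  1  9 ]
R4 <- R4 - (-4)*R2:  [  0   0  12   0  29 ]
R4 <- R4 - (3)*R3:  [  0   0   0  -3   2 ]
Row echelon form:
[ -2  -6  6  -6  |  -3 ]
[  0   5  6   3  |   4 ]
[  0   0  4   1  |   9 ]
[  0   0  0  -3  |   2 ]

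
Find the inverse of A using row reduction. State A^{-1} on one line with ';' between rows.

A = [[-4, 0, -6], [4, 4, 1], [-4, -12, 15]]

inverse = [-3/4 -3/4 -1/4; 2/3 7/8 5/24; 1/3 1/2 1/6]

Gauss-Jordan on [A | I]:
R1 <- (1/-4)*R1:  [    1     0   3/2  |  -1/4     0     0 ]
R2 <- R2 - (4)*R1:  [  0   4  -5  |   1   1   0 ]
R3 <- R3 - (-4)*R1:  [   0  -12   21  |   -1    0    1 ]
R2 <- (1/4)*R2:  [    0     1  -5/4  |   1/4   1/4     0 ]
R3 <- R3 - (-12)*R2:  [ 0  0  6  |  2  3  1 ]
R3 <- (1/6)*R3:  [   0    0    1  |  1/3  1/2  1/6 ]
R1 <- R1 - (3/2)*R3:  [    1     0     0  |  -3/4  -3/4  -1/4 ]
R2 <- R2 - (-5/4)*R3:  [    0     1     0  |   2/3   7/8  5/24 ]
Right block of [I | A^{-1}] is the inverse:
[ -3/4  -3/4  -1/4 ]
[  2/3   7/8  5/24 ]
[  1/3   1/2   1/6 ]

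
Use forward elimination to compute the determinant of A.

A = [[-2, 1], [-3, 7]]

Forward elimination:
R2 <- R2 - (3/2)*R1:  [    0  11/2 ]
Upper-triangular form:
[ -2     1 ]
[  0  11/2 ]
det(A) = (-1)^0 * (-2) * (11/2) = -11  (0 row swaps -> sign +1)

det(A) = -11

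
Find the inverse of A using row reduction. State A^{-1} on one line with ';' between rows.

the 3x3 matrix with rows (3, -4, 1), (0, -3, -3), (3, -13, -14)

Gauss-Jordan on [A | I]:
R1 <- (1/3)*R1:  [    1  -4/3   1/3  |   1/3     0     0 ]
R3 <- R3 - (3)*R1:  [   0   -9  -15  |   -1    0    1 ]
R2 <- (1/-3)*R2:  [    0     1     1  |     0  -1/3     0 ]
R1 <- R1 - (-4/3)*R2:  [    1     0   5/3  |   1/3  -4/9     0 ]
R3 <- R3 - (-9)*R2:  [  0   0  -6  |  -1  -3   1 ]
R3 <- (1/-6)*R3:  [    0     0     1  |   1/6   1/2  -1/6 ]
R1 <- R1 - (5/3)*R3:  [      1       0       0  |    1/18  -23/18    5/18 ]
R2 <- R2 - (1)*R3:  [    0     1     0  |  -1/6  -5/6   1/6 ]
Right block of [I | A^{-1}] is the inverse:
[ 1/18  -23/18  5/18 ]
[ -1/6    -5/6   1/6 ]
[  1/6     1/2  -1/6 ]

inverse = [1/18 -23/18 5/18; -1/6 -5/6 1/6; 1/6 1/2 -1/6]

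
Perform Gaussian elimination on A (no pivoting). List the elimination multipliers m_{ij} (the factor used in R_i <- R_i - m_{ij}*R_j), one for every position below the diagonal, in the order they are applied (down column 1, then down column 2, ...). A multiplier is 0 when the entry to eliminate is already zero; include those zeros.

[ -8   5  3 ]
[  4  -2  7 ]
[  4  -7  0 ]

Forward elimination:
R2 <- R2 - (-1/2)*R1:  [    0   1/2  17/2 ]
R3 <- R3 - (-1/2)*R1:  [    0  -9/2   3/2 ]
R3 <- R3 - (-9)*R2:  [  0   0  78 ]
Multipliers (in order of application): m_{21} = -1/2, m_{31} = -1/2, m_{32} = -9

multipliers: -1/2, -1/2, -9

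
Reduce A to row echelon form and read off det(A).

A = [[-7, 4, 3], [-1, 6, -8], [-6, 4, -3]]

det(A) = 178

Forward elimination:
R2 <- R2 - (1/7)*R1:  [     0   38/7  -59/7 ]
R3 <- R3 - (6/7)*R1:  [     0    4/7  -39/7 ]
R3 <- R3 - (2/19)*R2:  [      0       0  -89/19 ]
Upper-triangular form:
[ -7     4       3 ]
[  0  38/7   -59/7 ]
[  0     0  -89/19 ]
det(A) = (-1)^0 * (-7) * (38/7) * (-89/19) = 178  (0 row swaps -> sign +1)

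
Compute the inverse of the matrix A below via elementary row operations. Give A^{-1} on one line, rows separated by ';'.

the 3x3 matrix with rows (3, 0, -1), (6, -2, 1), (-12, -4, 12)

inverse = [5/3 -1/3 1/6; 7 -2 3/4; 4 -1 1/2]

Gauss-Jordan on [A | I]:
R1 <- (1/3)*R1:  [    1     0  -1/3  |   1/3     0     0 ]
R2 <- R2 - (6)*R1:  [  0  -2   3  |  -2   1   0 ]
R3 <- R3 - (-12)*R1:  [  0  -4   8  |   4   0   1 ]
R2 <- (1/-2)*R2:  [    0     1  -3/2  |     1  -1/2     0 ]
R3 <- R3 - (-4)*R2:  [  0   0   2  |   8  -2   1 ]
R3 <- (1/2)*R3:  [   0    0    1  |    4   -1  1/2 ]
R1 <- R1 - (-1/3)*R3:  [    1     0     0  |   5/3  -1/3   1/6 ]
R2 <- R2 - (-3/2)*R3:  [   0    1    0  |    7   -2  3/4 ]
Right block of [I | A^{-1}] is the inverse:
[ 5/3  -1/3  1/6 ]
[   7    -2  3/4 ]
[   4    -1  1/2 ]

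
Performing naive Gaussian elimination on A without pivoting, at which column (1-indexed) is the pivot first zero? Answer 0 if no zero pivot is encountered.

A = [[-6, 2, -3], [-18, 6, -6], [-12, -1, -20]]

first zero-pivot column = 2

Naive forward elimination:
R2 <- R2 - (3)*R1:  [ 0  0  3 ]
R3 <- R3 - (2)*R1:  [   0   -5  -14 ]
Matrix at this point:
[ -6   2   -3 ]
[  0   0    3 ]
[  0  -5  -14 ]
Pivot entry (2,2) is zero but row 3 has -5 in column 2 -> naive elimination stops; a row interchange (e.g. R2 <-> R3) would be required here.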